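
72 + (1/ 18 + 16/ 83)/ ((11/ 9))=131843/ 1826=72.20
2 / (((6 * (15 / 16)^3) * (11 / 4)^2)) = 65536 / 1225125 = 0.05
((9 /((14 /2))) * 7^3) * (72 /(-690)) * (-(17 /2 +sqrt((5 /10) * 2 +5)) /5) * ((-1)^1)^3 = -44982 /575 -5292 * sqrt(6) /575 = -100.77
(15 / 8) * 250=1875 / 4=468.75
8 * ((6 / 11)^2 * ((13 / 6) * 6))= 30.94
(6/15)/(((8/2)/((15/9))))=1/6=0.17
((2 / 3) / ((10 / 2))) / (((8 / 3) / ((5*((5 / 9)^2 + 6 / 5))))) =611 / 1620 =0.38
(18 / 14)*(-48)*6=-2592 / 7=-370.29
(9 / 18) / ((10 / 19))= 19 / 20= 0.95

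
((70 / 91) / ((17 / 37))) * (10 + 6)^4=24248320 / 221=109720.90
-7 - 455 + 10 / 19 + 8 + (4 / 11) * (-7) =-95308 / 209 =-456.02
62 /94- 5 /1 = -204 /47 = -4.34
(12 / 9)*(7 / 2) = 14 / 3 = 4.67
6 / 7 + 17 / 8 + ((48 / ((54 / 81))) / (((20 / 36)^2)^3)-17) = 2130504487 / 875000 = 2434.86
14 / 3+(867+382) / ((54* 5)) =2509 / 270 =9.29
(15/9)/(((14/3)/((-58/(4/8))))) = -290/7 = -41.43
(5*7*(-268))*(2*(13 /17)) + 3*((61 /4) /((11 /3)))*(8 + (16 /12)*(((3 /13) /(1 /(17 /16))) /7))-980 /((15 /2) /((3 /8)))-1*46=-3904511563 /272272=-14340.48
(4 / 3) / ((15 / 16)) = 64 / 45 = 1.42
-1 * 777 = -777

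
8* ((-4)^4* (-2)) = -4096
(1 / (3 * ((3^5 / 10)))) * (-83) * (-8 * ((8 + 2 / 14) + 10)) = 843280 / 5103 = 165.25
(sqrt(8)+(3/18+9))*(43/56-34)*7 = -2790.36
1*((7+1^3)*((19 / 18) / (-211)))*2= -152 / 1899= -0.08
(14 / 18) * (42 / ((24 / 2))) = 49 / 18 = 2.72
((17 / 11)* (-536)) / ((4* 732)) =-1139 / 4026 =-0.28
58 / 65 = 0.89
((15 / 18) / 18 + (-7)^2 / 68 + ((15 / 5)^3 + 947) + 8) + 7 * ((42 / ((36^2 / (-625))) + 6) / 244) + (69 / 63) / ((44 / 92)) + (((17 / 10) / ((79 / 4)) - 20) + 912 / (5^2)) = 45473251488391 / 45418111200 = 1001.21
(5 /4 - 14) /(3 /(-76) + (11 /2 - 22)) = 323 /419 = 0.77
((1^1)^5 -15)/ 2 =-7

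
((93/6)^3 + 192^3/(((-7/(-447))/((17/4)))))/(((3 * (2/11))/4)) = 1183269453971/84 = 14086541118.70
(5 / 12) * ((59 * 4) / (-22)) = -295 / 66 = -4.47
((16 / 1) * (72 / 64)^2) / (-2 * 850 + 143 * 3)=-81 / 5084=-0.02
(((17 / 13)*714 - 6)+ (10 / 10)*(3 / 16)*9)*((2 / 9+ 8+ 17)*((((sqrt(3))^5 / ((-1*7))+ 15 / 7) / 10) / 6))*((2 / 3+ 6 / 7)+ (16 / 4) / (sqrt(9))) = 24378665 / 10192 - 14627199*sqrt(3) / 10192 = -93.84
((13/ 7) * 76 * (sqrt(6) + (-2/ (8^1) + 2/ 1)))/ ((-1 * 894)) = -494 * sqrt(6)/ 3129 - 247/ 894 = -0.66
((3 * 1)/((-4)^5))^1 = -3/1024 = -0.00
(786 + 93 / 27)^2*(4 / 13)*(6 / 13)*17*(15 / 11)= 2051706.23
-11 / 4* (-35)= 385 / 4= 96.25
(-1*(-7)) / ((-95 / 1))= -7 / 95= -0.07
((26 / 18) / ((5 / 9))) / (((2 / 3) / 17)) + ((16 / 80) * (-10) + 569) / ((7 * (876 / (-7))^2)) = 28267221 / 426320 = 66.31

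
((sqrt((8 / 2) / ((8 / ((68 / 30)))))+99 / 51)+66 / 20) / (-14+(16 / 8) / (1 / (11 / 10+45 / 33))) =-9801 / 16966-11 * sqrt(255) / 1497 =-0.70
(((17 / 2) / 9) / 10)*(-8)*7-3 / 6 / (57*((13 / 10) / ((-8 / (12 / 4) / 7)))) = -411302 / 77805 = -5.29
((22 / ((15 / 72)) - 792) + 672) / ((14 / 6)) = -216 / 35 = -6.17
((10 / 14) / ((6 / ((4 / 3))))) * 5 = 50 / 63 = 0.79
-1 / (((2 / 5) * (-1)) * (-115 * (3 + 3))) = -1 / 276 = -0.00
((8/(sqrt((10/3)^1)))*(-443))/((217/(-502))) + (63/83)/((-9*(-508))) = 7/42164 + 889544*sqrt(30)/1085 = 4490.54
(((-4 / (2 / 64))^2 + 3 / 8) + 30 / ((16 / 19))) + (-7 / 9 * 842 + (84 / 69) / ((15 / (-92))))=709094 / 45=15757.64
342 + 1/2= 685/2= 342.50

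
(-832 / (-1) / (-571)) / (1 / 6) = -4992 / 571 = -8.74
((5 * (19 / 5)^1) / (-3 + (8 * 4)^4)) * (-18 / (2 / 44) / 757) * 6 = -45144 / 793769761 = -0.00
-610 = -610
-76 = -76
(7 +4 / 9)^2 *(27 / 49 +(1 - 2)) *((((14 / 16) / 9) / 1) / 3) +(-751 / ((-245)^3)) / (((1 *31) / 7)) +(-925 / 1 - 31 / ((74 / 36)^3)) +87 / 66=-294607215130967614241 / 317445034823878500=-928.06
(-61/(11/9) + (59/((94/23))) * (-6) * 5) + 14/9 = -2240134/4653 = -481.44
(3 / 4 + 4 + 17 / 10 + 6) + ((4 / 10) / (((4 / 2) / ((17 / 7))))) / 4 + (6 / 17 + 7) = 2371 / 119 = 19.92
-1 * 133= -133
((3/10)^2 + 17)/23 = 1709/2300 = 0.74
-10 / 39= -0.26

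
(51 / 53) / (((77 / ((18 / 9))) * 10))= 0.00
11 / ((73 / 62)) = 682 / 73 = 9.34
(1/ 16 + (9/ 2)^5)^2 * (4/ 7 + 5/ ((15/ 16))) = 108097638631/ 5376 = 20107447.66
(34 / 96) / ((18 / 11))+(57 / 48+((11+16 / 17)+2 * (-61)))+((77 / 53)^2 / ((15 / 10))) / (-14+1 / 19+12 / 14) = -108.76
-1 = -1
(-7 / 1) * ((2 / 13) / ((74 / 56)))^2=-21952 / 231361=-0.09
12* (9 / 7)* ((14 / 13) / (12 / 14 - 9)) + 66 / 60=-2323 / 2470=-0.94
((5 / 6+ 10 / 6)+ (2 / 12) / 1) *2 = 16 / 3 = 5.33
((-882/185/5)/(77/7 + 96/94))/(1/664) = -27525456/522625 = -52.67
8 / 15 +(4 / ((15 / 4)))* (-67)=-1064 / 15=-70.93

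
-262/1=-262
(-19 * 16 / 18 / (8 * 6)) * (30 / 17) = -95 / 153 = -0.62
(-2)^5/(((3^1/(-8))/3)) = 256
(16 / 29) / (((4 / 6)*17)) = 24 / 493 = 0.05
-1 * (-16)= 16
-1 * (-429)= 429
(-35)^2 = 1225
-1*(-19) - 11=8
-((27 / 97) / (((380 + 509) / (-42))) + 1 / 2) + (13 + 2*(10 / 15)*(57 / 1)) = 2180787 / 24638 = 88.51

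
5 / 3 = 1.67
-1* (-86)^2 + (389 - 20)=-7027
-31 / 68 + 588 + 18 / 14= 280283 / 476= 588.83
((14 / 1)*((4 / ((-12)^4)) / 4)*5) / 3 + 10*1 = 311075 / 31104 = 10.00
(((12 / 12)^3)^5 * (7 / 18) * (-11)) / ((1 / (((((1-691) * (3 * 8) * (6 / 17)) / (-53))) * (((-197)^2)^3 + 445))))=-24844322600701332960 / 901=-27574164928636329.59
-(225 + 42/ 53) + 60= -8787/ 53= -165.79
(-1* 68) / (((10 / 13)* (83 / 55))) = -4862 / 83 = -58.58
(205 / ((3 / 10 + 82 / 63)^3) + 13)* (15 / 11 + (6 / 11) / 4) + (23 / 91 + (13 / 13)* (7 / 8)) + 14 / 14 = 72149473933105 / 747833434712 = 96.48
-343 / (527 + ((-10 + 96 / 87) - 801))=1421 / 1172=1.21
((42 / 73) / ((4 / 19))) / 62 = 399 / 9052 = 0.04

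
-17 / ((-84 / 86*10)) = 731 / 420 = 1.74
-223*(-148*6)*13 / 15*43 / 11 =36898472 / 55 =670881.31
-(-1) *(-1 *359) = -359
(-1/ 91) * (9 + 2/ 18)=-82/ 819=-0.10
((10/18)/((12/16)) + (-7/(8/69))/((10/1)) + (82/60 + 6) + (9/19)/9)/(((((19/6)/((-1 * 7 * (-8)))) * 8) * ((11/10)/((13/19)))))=720629/246924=2.92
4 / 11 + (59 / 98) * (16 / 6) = 1.97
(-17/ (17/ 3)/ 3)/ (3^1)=-1/ 3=-0.33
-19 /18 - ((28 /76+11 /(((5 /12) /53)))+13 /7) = -16787699 /11970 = -1402.48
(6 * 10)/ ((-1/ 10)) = -600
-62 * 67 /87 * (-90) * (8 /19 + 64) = 152534880 /551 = 276832.81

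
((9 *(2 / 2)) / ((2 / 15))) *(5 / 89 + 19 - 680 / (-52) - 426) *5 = -153800100 / 1157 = -132930.08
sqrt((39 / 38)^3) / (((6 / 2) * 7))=13 * sqrt(1482) / 10108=0.05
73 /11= 6.64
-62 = -62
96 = 96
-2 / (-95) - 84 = -7978 / 95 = -83.98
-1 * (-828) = 828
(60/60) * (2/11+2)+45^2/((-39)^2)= 6531/1859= 3.51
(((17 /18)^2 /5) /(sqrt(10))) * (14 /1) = 2023 * sqrt(10) /8100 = 0.79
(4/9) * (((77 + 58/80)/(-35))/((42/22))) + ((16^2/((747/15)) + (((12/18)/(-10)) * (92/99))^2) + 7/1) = 208564320187/17937300150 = 11.63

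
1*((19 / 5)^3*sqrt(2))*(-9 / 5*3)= -185193*sqrt(2) / 625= -419.04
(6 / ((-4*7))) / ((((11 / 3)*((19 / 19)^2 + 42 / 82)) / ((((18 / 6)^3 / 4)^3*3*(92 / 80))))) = -501148863 / 12221440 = -41.01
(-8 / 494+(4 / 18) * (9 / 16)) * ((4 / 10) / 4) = 43 / 3952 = 0.01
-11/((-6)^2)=-11/36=-0.31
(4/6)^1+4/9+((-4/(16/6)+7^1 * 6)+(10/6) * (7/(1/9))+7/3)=2681/18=148.94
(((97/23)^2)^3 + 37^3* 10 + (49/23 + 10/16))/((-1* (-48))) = 606543990106693/56845781376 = 10669.99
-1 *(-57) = 57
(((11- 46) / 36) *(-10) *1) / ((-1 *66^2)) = -0.00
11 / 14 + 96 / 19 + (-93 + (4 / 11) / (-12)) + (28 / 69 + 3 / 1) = -83.79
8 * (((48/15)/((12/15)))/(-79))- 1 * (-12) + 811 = 64985/79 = 822.59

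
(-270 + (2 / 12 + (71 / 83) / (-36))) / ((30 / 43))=-34672319 / 89640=-386.80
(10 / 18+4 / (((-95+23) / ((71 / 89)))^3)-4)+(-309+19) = -19303382559383 / 65782067328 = -293.44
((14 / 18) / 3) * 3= 0.78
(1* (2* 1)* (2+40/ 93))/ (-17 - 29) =-226/ 2139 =-0.11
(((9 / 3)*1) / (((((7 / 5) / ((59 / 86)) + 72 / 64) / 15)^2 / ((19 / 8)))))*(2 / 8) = 2232191250 / 55815841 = 39.99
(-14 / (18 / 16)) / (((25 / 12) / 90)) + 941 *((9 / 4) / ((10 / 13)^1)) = 88593 / 40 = 2214.82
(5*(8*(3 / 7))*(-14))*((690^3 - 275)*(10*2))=-1576841880000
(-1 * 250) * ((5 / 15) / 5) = -50 / 3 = -16.67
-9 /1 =-9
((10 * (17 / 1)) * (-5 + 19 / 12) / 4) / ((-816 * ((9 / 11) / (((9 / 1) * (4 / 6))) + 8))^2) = -24805 / 7529891328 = -0.00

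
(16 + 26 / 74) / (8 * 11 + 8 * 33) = 55 / 1184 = 0.05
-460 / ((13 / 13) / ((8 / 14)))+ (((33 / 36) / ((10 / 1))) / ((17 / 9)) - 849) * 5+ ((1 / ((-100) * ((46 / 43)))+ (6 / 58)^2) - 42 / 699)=-120878522794269 / 26816168050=-4507.67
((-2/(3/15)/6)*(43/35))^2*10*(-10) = -184900/441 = -419.27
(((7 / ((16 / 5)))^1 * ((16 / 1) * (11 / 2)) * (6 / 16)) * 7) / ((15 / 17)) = 9163 / 16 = 572.69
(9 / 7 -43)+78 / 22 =-2939 / 77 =-38.17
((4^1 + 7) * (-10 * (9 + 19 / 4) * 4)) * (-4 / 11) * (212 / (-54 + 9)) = -10364.44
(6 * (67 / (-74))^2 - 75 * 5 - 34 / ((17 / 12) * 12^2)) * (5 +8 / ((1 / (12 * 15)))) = -2197280005 / 4107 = -535008.52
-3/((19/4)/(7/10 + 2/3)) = -82/95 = -0.86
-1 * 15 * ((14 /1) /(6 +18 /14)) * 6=-2940 /17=-172.94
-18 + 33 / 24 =-133 / 8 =-16.62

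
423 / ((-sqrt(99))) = -141 * sqrt(11) / 11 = -42.51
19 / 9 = 2.11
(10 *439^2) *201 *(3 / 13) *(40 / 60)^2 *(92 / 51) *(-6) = -95034579520 / 221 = -430020721.81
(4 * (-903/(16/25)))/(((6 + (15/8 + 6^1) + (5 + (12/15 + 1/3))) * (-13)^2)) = -96750/57967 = -1.67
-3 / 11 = -0.27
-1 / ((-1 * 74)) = 1 / 74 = 0.01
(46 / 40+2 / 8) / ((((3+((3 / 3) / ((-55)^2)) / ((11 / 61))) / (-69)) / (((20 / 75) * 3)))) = -1285746 / 49943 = -25.74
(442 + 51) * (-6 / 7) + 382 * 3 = 5064 / 7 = 723.43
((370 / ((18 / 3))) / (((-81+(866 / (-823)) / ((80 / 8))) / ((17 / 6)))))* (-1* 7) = 90591725 / 6007464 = 15.08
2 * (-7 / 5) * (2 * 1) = -28 / 5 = -5.60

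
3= 3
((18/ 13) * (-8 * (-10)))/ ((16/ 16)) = 1440/ 13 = 110.77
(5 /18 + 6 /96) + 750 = 108049 /144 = 750.34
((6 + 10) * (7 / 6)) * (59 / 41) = 3304 / 123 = 26.86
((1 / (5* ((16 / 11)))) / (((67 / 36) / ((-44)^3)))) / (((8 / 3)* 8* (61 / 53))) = -20951271 / 81740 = -256.32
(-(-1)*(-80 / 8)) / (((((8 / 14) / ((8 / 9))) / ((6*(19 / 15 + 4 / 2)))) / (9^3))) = -222264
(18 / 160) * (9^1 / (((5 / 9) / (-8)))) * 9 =-6561 / 50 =-131.22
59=59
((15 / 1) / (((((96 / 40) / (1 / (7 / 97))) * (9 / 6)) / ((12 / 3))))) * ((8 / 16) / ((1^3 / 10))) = 24250 / 21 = 1154.76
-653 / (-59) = 653 / 59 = 11.07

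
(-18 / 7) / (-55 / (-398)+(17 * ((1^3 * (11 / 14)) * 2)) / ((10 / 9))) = -17910 / 168421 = -0.11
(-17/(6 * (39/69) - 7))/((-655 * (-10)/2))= 391/271825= 0.00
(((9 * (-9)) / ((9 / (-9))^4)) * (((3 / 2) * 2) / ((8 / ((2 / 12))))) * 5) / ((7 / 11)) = -4455 / 112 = -39.78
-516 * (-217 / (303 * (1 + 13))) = 2666 / 101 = 26.40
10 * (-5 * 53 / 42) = -1325 / 21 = -63.10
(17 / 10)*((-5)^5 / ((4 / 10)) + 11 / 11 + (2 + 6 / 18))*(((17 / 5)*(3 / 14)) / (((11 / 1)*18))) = -2708219 / 55440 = -48.85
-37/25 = -1.48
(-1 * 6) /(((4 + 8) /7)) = -7 /2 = -3.50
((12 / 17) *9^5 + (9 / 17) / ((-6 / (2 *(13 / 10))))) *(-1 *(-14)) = 583539.85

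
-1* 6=-6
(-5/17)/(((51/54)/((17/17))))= -90/289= -0.31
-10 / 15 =-2 / 3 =-0.67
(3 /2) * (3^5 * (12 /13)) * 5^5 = 1051442.31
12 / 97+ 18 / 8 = 2.37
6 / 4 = 3 / 2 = 1.50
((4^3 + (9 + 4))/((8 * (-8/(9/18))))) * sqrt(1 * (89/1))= -77 * sqrt(89)/128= -5.68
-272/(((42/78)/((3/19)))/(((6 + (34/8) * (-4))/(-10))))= -58344/665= -87.74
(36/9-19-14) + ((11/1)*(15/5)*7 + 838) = 1040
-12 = -12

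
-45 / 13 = -3.46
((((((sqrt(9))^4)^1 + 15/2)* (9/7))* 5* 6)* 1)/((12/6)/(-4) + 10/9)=430110/77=5585.84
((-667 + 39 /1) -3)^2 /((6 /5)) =1990805 /6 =331800.83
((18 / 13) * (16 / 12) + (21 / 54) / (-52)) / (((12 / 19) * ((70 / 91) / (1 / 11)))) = 32699 / 95040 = 0.34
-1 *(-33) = 33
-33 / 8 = -4.12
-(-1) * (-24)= -24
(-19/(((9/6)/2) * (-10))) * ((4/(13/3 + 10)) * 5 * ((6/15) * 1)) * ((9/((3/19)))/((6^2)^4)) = 361/7523280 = 0.00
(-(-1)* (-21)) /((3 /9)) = -63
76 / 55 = 1.38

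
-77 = -77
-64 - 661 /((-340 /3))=-58.17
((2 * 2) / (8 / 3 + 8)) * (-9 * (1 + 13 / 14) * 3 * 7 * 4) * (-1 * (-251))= -548937 / 4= -137234.25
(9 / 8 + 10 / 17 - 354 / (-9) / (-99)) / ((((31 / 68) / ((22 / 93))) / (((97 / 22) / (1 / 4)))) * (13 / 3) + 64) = 10311682 / 505217493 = 0.02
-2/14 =-1/7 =-0.14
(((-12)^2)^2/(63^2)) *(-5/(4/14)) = -640/7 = -91.43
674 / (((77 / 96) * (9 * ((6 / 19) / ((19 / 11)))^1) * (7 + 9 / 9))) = 486628 / 7623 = 63.84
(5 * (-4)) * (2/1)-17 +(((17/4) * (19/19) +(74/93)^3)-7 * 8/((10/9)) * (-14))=10510593829/16087140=653.35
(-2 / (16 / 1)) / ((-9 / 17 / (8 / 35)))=17 / 315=0.05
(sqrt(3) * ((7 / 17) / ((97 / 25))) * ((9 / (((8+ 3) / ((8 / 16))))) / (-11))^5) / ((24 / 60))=-51667875 * sqrt(3) / 2737332042691136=-0.00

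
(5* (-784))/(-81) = 3920/81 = 48.40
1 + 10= 11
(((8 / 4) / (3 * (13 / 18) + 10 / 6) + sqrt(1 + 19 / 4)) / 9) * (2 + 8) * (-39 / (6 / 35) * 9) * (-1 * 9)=245700 / 23 + 20475 * sqrt(23) / 2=59779.93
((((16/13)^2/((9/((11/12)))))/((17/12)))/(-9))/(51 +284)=-2816/77958855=-0.00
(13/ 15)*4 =52/ 15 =3.47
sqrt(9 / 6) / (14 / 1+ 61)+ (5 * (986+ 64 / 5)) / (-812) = -2497 / 406+ sqrt(6) / 150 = -6.13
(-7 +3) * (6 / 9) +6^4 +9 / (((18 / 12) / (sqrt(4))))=3916 / 3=1305.33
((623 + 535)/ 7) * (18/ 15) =6948/ 35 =198.51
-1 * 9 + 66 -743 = -686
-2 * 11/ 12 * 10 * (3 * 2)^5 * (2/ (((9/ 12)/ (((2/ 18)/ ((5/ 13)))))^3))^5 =-619074330018002266470326730752/ 222613503278630288104248046875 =-2.78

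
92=92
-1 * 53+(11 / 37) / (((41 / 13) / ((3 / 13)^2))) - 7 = -1183161 / 19721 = -59.99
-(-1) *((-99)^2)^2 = 96059601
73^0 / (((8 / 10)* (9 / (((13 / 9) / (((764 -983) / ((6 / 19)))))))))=-65 / 224694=-0.00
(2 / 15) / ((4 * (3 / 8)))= 4 / 45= 0.09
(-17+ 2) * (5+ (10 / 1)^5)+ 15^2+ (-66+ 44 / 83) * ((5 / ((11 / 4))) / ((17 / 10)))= -2116387150 / 1411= -1499920.02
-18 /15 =-6 /5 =-1.20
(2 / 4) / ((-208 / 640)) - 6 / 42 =-153 / 91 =-1.68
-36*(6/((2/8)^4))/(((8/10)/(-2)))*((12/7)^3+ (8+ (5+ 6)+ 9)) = 1566535680/343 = 4567159.42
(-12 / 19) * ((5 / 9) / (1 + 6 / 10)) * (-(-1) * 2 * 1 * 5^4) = -15625 / 57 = -274.12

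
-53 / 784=-0.07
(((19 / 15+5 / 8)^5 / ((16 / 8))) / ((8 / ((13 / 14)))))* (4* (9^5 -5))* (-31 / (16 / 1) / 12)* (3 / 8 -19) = 534239974221844429669 / 535088332800000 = 998414.54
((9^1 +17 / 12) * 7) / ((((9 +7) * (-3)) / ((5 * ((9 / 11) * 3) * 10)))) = -65625 / 352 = -186.43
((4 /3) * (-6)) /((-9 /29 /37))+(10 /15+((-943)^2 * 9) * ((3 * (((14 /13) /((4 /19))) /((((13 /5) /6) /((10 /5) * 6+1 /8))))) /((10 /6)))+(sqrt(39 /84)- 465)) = sqrt(91) /14+25089710305823 /12168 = 2061942004.78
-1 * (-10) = 10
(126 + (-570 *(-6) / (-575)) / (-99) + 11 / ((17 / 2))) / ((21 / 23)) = 2738752 / 19635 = 139.48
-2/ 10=-0.20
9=9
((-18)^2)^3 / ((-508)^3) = -531441 / 2048383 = -0.26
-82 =-82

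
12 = 12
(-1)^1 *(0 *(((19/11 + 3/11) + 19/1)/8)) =0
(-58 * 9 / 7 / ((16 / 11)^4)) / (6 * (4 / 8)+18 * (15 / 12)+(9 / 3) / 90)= -57319515 / 87851008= -0.65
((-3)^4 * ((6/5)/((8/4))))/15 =3.24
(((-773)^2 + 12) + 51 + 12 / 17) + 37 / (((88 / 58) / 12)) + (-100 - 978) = 111602973 / 187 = 596807.34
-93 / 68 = -1.37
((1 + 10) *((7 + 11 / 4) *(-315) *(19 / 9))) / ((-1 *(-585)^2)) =1463 / 7020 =0.21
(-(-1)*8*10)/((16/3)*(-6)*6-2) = -40/97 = -0.41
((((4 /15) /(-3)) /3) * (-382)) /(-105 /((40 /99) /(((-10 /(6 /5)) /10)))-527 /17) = 24448 /400815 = 0.06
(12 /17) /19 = 12 /323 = 0.04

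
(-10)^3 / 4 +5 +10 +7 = -228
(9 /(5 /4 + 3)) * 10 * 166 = 59760 /17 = 3515.29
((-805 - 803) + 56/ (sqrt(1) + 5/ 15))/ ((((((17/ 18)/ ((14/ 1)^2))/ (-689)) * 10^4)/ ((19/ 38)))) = 237913767/ 21250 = 11195.94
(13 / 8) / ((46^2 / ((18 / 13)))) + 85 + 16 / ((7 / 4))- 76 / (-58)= 164008755 / 1718192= 95.45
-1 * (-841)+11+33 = 885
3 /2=1.50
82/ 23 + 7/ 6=653/ 138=4.73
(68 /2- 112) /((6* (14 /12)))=-78 /7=-11.14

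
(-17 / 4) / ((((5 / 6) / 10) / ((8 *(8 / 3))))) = -1088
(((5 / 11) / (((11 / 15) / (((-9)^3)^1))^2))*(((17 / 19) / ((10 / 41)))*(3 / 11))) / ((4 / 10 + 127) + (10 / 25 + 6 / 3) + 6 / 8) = 2500297044750 / 726325369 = 3442.39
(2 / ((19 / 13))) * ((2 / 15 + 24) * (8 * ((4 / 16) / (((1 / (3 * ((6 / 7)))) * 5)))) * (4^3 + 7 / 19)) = 138130512 / 63175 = 2186.47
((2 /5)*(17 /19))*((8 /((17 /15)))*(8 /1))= 384 /19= 20.21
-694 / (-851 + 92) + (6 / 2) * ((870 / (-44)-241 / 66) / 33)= -10145 / 8349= -1.22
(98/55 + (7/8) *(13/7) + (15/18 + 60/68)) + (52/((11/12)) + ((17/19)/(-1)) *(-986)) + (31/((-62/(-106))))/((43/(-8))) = 17127134053/18333480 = 934.20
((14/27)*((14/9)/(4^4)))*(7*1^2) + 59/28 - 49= -5102543/108864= -46.87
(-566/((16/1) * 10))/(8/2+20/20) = -283/400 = -0.71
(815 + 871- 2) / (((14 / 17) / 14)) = 28628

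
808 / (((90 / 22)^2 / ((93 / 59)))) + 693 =30629533 / 39825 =769.10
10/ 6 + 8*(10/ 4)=65/ 3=21.67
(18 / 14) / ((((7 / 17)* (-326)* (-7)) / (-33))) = -5049 / 111818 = -0.05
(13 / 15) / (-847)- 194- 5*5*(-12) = 1346717 / 12705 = 106.00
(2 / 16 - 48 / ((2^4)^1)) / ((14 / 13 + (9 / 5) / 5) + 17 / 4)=-7475 / 14786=-0.51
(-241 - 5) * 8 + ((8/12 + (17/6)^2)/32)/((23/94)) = -1966.89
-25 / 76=-0.33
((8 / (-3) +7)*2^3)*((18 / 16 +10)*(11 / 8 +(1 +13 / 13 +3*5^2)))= 241813 / 8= 30226.62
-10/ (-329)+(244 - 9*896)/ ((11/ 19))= -48882710/ 3619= -13507.24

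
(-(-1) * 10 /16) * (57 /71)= 285 /568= 0.50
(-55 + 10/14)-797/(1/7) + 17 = -39314/7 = -5616.29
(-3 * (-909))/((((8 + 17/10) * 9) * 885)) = 202/5723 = 0.04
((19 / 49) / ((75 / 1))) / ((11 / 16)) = 304 / 40425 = 0.01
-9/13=-0.69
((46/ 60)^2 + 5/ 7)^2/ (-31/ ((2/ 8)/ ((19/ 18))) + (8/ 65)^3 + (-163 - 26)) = -147834392173/ 27893806259760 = -0.01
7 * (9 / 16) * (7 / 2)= 441 / 32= 13.78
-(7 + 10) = -17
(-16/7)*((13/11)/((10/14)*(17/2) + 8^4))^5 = -456434940416/100605030277646751937056454599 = -0.00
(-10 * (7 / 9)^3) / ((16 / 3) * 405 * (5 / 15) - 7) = -3430 / 519777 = -0.01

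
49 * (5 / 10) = 49 / 2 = 24.50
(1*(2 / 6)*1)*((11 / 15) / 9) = 11 / 405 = 0.03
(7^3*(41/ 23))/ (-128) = -14063/ 2944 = -4.78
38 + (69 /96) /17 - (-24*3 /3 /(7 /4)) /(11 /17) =2481323 /41888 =59.24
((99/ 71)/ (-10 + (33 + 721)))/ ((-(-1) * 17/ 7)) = 231/ 299336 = 0.00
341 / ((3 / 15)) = 1705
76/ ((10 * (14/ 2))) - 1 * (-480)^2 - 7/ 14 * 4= -8064032/ 35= -230400.91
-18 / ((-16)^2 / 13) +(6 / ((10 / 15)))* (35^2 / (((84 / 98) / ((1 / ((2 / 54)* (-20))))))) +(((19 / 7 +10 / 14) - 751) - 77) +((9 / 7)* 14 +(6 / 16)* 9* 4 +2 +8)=-16260931 / 896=-18148.36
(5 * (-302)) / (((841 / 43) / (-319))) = 714230 / 29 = 24628.62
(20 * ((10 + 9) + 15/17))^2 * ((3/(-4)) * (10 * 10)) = -3427320000/289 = -11859238.75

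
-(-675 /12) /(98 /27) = 6075 /392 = 15.50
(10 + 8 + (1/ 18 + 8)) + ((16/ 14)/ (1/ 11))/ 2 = 4075/ 126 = 32.34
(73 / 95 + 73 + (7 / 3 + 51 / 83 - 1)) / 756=1791067 / 17883180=0.10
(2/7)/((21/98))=4/3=1.33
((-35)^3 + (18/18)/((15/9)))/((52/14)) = -750302/65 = -11543.11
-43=-43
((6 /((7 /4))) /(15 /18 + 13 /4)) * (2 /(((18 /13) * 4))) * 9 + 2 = 1622 /343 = 4.73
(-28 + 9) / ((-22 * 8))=0.11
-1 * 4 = -4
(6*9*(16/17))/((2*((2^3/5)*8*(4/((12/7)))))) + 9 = 4689/476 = 9.85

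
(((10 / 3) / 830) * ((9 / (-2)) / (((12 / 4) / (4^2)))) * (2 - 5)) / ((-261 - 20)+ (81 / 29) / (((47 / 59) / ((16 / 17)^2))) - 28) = -3151256 / 3333662879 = -0.00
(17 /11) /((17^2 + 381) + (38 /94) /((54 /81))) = 1598 /693407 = 0.00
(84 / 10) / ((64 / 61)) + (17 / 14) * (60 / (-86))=344781 / 48160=7.16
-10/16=-5/8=-0.62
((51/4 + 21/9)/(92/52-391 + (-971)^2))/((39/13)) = 2353/441067428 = 0.00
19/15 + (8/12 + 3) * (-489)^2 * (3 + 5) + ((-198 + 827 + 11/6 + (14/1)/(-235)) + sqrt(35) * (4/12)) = 7014850.01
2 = 2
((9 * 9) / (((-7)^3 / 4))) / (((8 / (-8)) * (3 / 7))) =108 / 49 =2.20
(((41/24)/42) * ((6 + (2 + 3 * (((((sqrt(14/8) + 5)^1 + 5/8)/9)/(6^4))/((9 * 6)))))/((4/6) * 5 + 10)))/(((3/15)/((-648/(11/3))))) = -5564807/258048 - 41 * sqrt(7)/6386688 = -21.57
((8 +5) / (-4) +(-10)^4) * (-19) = -759753 / 4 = -189938.25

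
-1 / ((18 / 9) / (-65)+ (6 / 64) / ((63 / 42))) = -1040 / 33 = -31.52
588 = 588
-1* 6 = -6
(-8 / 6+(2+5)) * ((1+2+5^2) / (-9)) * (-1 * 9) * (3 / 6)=238 / 3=79.33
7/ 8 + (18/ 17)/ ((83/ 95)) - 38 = -405387/ 11288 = -35.91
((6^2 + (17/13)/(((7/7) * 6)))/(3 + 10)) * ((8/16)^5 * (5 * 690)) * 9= 14619375/5408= 2703.29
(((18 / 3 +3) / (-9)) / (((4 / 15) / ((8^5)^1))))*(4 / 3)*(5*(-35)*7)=200704000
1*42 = 42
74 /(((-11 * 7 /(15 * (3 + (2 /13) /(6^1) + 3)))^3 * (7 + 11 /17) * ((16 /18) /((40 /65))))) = -1836693759375 /169507507169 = -10.84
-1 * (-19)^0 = -1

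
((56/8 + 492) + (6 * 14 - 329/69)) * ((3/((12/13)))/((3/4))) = 518674/207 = 2505.67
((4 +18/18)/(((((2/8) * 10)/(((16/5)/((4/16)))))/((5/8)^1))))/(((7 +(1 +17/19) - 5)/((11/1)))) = 1672/37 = 45.19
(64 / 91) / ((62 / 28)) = 128 / 403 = 0.32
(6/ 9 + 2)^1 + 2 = 14/ 3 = 4.67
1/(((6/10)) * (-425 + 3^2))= -5/1248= -0.00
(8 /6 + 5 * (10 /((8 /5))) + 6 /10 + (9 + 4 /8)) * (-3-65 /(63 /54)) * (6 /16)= -1052571 /1120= -939.80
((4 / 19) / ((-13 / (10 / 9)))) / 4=-0.00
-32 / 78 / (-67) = 16 / 2613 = 0.01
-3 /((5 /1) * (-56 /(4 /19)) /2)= 3 /665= 0.00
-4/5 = -0.80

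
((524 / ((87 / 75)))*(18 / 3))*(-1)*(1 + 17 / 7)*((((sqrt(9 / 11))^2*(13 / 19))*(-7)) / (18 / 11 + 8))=110354400 / 29203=3778.87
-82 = -82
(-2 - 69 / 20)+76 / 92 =-2127 / 460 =-4.62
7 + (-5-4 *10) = -38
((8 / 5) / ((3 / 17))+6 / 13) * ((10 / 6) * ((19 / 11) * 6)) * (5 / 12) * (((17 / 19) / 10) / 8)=15793 / 20592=0.77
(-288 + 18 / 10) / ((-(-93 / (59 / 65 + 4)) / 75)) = -456489 / 403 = -1132.73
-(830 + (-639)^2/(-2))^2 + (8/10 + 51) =-41343292178.45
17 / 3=5.67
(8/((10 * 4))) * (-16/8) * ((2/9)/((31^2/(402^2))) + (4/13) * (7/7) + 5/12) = -1142173/74958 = -15.24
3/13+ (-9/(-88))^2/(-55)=1276707/5536960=0.23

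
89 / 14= 6.36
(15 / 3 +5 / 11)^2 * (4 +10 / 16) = 16650 / 121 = 137.60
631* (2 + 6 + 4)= 7572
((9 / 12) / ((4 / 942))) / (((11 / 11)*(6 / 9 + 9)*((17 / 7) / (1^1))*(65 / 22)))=2.55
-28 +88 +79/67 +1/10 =41057/670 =61.28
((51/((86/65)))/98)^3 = 36429280875/598650818752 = 0.06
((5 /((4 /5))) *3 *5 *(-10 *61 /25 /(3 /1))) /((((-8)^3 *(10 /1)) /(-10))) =-1525 /1024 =-1.49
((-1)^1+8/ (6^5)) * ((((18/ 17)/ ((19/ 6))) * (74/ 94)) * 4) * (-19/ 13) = 143708/ 93483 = 1.54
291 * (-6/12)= -291/2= -145.50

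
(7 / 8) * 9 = 63 / 8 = 7.88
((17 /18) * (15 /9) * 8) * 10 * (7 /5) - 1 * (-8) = 4976 /27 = 184.30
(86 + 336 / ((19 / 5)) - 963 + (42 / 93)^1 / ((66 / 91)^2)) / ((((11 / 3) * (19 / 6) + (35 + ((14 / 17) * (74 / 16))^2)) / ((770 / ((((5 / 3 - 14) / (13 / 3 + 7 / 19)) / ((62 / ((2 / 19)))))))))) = 43829440831731520 / 19668862301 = 2228366.86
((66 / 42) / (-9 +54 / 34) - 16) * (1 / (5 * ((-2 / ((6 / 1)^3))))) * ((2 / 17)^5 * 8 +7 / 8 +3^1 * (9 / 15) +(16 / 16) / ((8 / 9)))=2314598834022 / 1739324825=1330.75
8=8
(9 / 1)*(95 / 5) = 171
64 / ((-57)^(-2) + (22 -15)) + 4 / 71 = 1856804 / 201853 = 9.20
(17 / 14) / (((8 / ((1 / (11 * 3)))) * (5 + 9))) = 17 / 51744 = 0.00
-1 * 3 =-3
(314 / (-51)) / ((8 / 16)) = -628 / 51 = -12.31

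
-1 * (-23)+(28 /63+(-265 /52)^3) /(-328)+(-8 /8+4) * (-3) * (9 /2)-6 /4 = -18.60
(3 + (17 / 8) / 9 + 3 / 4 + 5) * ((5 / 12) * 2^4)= 3235 / 54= 59.91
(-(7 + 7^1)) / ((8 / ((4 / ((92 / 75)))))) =-525 / 92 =-5.71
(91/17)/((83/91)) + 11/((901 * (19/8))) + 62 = 96440645/1420877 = 67.87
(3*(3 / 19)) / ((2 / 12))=54 / 19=2.84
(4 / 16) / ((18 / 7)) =7 / 72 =0.10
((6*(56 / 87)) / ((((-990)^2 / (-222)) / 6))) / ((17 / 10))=-8288 / 2684385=-0.00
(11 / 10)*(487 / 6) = 5357 / 60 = 89.28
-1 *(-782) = 782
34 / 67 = 0.51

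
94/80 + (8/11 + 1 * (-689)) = -302323/440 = -687.10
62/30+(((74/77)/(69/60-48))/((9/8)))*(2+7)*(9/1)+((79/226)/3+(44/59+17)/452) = 7171996409/9620347660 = 0.75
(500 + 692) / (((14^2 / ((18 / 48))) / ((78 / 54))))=1937 / 588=3.29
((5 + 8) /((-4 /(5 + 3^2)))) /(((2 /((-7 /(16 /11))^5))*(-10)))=-246317358287 /41943040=-5872.66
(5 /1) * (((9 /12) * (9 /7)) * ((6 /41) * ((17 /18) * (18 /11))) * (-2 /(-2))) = 6885 /6314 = 1.09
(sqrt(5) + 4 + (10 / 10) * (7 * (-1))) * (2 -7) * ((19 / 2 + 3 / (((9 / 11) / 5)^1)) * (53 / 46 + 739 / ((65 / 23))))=131146269 / 1196 -43715423 * sqrt(5) / 1196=27922.75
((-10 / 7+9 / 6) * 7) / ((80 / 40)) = 0.25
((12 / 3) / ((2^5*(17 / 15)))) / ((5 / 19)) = 0.42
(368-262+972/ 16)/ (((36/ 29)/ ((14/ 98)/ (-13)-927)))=-815868397/ 6552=-124522.04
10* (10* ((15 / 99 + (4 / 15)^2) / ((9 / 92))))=202768 / 891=227.57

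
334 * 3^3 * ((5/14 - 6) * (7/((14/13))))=-4630743/14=-330767.36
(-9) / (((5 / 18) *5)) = -162 / 25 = -6.48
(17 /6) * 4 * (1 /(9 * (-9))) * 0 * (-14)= 0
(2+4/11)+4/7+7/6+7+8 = 8825/462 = 19.10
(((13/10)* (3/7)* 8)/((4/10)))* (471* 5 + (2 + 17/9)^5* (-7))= -5943410980/137781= -43136.65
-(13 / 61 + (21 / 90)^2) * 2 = -0.54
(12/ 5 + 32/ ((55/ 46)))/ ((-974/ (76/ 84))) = -15238/ 562485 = -0.03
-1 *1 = -1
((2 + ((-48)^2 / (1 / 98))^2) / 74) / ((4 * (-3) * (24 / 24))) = -25491013633 / 444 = -57412192.87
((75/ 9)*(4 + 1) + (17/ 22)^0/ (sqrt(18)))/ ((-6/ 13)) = -1625/ 18 - 13*sqrt(2)/ 36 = -90.79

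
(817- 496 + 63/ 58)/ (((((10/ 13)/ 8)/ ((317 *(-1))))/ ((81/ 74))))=-6235736481/ 5365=-1162299.44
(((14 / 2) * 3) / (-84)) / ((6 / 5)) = -5 / 24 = -0.21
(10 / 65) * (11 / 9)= 22 / 117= 0.19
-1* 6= -6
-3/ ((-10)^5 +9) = 3/ 99991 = 0.00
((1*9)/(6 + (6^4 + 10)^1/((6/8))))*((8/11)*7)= 0.03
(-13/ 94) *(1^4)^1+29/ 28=1181/ 1316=0.90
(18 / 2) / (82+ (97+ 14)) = 9 / 193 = 0.05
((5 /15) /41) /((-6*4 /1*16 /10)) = -5 /23616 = -0.00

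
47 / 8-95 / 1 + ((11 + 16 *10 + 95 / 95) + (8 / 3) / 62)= 61691 / 744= 82.92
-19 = -19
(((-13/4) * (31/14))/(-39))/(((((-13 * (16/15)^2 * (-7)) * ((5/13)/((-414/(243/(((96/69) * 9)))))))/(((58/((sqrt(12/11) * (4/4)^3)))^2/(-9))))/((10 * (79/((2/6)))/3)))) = 566392475/21168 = 26757.01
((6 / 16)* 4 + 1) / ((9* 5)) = 0.06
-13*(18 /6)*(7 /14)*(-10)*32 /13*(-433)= -207840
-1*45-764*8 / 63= -8947 / 63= -142.02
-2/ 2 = -1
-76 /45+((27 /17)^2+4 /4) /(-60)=-9091 /5202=-1.75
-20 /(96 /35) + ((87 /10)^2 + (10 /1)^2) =101039 /600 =168.40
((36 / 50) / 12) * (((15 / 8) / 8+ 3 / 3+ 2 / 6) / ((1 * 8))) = 301 / 25600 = 0.01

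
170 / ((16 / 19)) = 1615 / 8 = 201.88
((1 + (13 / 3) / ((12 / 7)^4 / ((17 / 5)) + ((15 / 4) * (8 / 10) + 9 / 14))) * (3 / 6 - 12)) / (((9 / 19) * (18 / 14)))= -7878347435 / 245304126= -32.12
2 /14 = 1 /7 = 0.14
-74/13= -5.69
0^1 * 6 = 0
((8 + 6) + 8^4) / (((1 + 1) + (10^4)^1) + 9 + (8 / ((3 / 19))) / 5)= 61650 / 150317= 0.41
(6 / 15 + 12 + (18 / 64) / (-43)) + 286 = 2052947 / 6880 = 298.39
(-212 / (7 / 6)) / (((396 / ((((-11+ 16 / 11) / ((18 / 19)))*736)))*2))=1852880 / 1089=1701.45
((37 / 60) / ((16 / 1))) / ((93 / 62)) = 37 / 1440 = 0.03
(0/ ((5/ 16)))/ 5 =0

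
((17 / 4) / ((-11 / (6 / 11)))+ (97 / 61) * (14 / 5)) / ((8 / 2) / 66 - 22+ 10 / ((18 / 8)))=-0.24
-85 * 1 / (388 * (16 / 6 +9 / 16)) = -204 / 3007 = -0.07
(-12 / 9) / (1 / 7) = -28 / 3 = -9.33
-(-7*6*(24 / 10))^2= -254016 / 25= -10160.64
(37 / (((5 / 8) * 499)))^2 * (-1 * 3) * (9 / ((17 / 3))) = -7096896 / 105825425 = -0.07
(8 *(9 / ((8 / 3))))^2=729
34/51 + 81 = 245/3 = 81.67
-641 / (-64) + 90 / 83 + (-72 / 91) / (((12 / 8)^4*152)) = 917438251 / 82660032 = 11.10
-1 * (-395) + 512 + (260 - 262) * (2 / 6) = 2719 / 3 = 906.33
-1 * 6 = -6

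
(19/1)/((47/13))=247/47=5.26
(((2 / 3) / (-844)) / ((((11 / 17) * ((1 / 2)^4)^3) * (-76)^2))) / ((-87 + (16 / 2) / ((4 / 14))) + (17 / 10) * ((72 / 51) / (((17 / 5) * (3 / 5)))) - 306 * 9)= 36992 / 120154649043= 0.00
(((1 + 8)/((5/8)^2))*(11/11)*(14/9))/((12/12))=896/25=35.84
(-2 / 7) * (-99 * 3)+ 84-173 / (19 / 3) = 18825 / 133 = 141.54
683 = 683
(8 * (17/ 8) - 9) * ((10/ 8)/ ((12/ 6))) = 5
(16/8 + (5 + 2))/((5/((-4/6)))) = -6/5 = -1.20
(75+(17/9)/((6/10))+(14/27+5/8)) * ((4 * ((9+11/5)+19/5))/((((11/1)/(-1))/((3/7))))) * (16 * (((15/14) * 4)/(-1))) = 622800/49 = 12710.20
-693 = -693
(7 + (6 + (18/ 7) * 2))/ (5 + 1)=127/ 42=3.02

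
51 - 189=-138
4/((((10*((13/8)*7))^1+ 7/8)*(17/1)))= 32/15589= 0.00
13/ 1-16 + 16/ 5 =1/ 5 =0.20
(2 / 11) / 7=2 / 77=0.03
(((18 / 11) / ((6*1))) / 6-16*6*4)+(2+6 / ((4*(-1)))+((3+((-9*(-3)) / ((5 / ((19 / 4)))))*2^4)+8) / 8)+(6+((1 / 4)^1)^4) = -4572841 / 14080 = -324.78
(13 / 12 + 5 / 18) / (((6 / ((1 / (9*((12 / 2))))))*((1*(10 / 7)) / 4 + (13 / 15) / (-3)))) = 1715 / 27864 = 0.06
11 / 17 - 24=-397 / 17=-23.35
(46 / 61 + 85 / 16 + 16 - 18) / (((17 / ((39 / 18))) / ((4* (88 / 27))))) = 7007 / 1037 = 6.76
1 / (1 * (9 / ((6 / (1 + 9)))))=1 / 15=0.07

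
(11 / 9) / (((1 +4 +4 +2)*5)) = 1 / 45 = 0.02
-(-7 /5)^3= 343 /125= 2.74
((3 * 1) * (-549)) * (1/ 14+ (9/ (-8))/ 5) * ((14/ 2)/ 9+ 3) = 133773/ 140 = 955.52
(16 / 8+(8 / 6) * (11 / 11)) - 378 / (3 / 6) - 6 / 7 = -15824 / 21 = -753.52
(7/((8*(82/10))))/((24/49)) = 1715/7872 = 0.22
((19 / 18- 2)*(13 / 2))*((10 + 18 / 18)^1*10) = -12155 / 18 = -675.28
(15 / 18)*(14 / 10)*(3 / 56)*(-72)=-4.50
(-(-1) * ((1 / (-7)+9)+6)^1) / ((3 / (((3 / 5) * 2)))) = 208 / 35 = 5.94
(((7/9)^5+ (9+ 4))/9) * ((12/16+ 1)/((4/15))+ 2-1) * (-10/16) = -118647155/17006112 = -6.98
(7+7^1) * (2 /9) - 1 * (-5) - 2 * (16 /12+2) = 13 /9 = 1.44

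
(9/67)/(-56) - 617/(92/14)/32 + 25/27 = -37477009/18639936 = -2.01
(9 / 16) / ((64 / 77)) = 693 / 1024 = 0.68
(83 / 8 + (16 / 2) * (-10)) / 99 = -557 / 792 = -0.70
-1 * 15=-15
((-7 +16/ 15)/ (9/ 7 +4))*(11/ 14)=-979/ 1110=-0.88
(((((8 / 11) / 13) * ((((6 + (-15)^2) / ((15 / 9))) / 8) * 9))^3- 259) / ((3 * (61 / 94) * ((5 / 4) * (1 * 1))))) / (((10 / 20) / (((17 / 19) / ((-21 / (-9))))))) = 203003323456 / 1591451875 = 127.56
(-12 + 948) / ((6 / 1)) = 156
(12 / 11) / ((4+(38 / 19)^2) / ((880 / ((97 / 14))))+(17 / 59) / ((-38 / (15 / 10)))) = 941640 / 44551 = 21.14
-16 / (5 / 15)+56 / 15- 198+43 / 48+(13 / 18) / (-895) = -31107977 / 128880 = -241.37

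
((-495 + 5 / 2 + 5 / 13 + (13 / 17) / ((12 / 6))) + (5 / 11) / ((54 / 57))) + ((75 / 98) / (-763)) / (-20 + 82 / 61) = -914588462798729 / 1861745633748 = -491.25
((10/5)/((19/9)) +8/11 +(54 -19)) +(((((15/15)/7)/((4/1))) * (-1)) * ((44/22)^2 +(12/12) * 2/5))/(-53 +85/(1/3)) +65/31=3551896731/91613060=38.77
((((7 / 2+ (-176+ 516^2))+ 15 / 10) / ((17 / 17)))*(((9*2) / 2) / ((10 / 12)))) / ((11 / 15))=43105770 / 11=3918706.36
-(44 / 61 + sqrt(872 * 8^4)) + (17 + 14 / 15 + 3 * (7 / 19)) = 318446 / 17385 - 128 * sqrt(218) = -1871.58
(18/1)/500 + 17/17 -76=-18741/250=-74.96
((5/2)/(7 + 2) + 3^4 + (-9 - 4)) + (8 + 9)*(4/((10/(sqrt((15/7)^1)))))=34*sqrt(105)/35 + 1229/18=78.23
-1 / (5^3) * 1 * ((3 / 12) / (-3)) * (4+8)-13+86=9126 / 125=73.01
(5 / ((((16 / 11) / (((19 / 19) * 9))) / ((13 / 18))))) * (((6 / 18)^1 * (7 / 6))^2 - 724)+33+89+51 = -165893141 / 10368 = -16000.50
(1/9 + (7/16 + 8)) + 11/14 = 9409/1008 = 9.33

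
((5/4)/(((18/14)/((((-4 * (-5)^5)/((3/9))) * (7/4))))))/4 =765625/48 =15950.52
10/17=0.59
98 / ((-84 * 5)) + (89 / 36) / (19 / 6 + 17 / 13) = 557 / 1745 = 0.32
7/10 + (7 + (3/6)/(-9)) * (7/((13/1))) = 2597/585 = 4.44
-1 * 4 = -4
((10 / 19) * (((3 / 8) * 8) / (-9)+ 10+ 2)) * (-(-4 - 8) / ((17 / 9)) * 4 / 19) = 50400 / 6137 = 8.21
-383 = -383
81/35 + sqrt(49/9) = 488/105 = 4.65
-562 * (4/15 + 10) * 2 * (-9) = 103857.60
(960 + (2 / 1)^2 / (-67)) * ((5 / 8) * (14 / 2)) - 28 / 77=6189879 / 1474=4199.38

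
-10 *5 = -50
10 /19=0.53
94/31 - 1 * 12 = -278/31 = -8.97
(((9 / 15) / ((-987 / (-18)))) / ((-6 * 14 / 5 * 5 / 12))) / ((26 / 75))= -135 / 29939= -0.00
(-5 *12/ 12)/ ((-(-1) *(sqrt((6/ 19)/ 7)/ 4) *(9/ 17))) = -170 *sqrt(798)/ 27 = -177.86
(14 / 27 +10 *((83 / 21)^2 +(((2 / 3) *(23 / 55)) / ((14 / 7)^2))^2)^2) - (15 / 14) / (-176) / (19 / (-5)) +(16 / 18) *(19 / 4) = 2446.51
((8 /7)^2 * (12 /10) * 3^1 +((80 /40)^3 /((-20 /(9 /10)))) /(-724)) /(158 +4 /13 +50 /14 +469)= 54218853 /7273847000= 0.01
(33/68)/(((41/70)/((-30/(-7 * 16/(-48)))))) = -7425/697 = -10.65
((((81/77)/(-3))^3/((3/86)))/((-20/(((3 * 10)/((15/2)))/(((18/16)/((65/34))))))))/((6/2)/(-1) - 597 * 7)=-543348/5409459517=-0.00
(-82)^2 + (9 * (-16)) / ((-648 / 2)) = 60520 / 9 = 6724.44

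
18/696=3/116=0.03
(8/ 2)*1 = 4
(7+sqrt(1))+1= 9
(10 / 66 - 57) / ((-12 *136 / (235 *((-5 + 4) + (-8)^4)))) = 50147825 / 1496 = 33521.27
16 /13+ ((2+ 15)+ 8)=341 /13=26.23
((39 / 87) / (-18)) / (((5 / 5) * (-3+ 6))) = -13 / 1566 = -0.01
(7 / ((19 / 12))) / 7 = 12 / 19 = 0.63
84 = 84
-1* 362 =-362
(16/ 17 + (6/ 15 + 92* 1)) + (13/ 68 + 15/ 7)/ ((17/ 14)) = 275311/ 2890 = 95.26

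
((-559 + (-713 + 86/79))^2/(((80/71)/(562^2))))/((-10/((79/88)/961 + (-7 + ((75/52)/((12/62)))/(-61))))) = 3373649022650606331613913/10463414704600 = 322423330996.09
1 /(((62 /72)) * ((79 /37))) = 1332 /2449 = 0.54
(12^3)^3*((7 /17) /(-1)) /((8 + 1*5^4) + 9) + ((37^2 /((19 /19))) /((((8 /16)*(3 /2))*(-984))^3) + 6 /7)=-16937332645443969445 /5117994614376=-3309368.99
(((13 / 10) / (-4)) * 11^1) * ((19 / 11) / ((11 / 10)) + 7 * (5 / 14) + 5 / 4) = -6695 / 352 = -19.02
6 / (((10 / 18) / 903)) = 48762 / 5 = 9752.40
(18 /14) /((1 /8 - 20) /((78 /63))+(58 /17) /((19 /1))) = -604656 /7465031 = -0.08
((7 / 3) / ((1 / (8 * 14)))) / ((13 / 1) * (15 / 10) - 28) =-30.75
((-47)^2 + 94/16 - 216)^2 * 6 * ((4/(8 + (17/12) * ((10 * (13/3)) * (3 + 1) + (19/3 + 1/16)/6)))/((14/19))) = 3148327141272/6170549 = 510218.32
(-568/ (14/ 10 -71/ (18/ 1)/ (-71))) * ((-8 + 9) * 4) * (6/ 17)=-550.91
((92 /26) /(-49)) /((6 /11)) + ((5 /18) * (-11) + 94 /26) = 377 /882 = 0.43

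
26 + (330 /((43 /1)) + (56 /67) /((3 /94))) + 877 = 936.86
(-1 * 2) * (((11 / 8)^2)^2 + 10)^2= -3091471201 / 8388608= -368.53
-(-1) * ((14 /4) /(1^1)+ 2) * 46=253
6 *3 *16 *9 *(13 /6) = 5616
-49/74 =-0.66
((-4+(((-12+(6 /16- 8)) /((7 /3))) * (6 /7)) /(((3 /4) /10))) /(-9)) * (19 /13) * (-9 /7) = -93214 /4459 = -20.90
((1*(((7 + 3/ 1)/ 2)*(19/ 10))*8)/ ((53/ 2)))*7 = 1064/ 53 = 20.08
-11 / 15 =-0.73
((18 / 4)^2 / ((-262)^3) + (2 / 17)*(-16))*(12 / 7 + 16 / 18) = -94383909001 / 19261643688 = -4.90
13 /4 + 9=12.25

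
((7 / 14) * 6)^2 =9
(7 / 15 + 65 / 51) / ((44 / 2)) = 74 / 935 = 0.08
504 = 504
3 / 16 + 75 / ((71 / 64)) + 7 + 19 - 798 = -799979 / 1136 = -704.21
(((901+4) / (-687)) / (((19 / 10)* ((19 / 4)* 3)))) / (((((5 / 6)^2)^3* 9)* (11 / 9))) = -7506432 / 568349375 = -0.01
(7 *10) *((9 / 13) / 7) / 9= 10 / 13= 0.77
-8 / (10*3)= -4 / 15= -0.27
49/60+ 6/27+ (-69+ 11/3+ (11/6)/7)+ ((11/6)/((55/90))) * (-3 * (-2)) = -46.03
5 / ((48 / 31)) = 155 / 48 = 3.23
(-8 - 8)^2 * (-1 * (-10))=2560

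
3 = 3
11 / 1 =11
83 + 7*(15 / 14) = 181 / 2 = 90.50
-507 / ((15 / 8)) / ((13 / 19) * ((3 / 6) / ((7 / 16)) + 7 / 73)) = -1009736 / 3165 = -319.03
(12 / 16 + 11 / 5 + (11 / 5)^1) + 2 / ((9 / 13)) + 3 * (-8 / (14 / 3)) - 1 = 2389 / 1260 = 1.90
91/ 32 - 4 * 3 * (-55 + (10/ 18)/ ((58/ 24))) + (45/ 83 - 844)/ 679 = 4922431581/ 7471328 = 658.84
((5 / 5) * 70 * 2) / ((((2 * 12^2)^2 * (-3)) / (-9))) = 35 / 6912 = 0.01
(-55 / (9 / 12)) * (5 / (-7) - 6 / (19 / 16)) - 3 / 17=2867383 / 6783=422.73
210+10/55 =210.18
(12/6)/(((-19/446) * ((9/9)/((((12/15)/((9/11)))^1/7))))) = -39248/5985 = -6.56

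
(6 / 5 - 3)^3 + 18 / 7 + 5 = 1522 / 875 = 1.74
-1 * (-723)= 723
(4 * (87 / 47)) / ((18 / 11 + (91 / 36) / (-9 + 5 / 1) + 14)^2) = 873151488 / 26548903583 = 0.03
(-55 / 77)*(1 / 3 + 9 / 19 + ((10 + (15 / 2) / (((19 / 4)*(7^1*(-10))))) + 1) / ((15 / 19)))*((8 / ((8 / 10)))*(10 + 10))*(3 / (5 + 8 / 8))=-2935000 / 2793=-1050.84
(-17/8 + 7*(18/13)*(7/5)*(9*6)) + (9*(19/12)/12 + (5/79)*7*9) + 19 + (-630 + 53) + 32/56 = 102578249/575120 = 178.36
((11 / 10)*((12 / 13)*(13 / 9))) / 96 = 11 / 720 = 0.02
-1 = -1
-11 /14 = -0.79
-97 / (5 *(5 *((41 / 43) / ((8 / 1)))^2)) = -11478592 / 42025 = -273.14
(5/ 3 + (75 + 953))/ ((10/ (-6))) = -3089/ 5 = -617.80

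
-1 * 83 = -83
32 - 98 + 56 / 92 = -1504 / 23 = -65.39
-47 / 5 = -9.40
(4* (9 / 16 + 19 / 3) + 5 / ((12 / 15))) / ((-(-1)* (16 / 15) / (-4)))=-126.88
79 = 79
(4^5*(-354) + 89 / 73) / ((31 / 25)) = -661552975 / 2263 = -292334.50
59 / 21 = 2.81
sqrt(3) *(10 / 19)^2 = 100 *sqrt(3) / 361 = 0.48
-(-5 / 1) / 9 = 5 / 9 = 0.56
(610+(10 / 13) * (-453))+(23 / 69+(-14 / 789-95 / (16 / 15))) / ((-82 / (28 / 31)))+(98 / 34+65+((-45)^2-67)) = 1352431218189 / 590994664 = 2288.40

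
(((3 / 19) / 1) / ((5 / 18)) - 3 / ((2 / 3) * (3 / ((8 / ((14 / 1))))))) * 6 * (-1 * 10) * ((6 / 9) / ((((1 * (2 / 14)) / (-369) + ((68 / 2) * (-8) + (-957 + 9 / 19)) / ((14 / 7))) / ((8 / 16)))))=-70848 / 7536553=-0.01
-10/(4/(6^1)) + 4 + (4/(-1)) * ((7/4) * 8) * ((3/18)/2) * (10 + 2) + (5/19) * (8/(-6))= -3839/57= -67.35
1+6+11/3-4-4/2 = 14/3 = 4.67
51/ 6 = 17/ 2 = 8.50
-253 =-253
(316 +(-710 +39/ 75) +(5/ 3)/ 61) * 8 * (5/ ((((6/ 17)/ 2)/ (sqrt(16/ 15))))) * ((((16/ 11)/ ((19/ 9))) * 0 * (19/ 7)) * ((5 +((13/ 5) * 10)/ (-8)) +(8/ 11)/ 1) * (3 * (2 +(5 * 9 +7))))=0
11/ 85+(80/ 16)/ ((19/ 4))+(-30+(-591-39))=-658.82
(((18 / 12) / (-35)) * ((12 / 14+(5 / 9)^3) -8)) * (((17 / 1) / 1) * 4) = 20.32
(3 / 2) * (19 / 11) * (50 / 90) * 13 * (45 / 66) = 6175 / 484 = 12.76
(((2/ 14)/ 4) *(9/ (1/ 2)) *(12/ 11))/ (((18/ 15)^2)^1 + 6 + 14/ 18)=12150/ 142373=0.09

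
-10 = -10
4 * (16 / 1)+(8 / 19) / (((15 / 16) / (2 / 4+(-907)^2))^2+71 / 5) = 1662724210183695296 / 25968034633900679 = 64.03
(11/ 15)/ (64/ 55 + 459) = 121/ 75927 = 0.00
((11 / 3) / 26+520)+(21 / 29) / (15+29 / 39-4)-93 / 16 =2131624709 / 4143984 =514.39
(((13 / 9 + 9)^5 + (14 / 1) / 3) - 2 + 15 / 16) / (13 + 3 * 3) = 117428048743 / 20785248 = 5649.59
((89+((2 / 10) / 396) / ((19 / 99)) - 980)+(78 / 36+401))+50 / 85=-9442759 / 19380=-487.24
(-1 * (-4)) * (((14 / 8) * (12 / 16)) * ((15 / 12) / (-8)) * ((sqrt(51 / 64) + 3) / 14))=-0.23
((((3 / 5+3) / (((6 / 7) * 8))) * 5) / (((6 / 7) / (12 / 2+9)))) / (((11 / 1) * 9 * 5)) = 49 / 528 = 0.09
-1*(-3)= 3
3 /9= 1 /3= 0.33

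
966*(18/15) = 5796/5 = 1159.20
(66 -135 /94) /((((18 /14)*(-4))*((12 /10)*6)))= -70805 /40608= -1.74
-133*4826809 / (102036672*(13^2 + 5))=-641965597 / 17754380928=-0.04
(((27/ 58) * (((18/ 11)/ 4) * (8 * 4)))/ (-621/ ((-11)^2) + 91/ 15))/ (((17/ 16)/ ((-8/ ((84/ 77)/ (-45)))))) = 52925400/ 26129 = 2025.54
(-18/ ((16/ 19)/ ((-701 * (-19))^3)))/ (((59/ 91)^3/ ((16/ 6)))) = -101487811963596322173/ 205379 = -494148924493722.93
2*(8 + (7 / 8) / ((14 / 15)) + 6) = 239 / 8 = 29.88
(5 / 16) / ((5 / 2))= 1 / 8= 0.12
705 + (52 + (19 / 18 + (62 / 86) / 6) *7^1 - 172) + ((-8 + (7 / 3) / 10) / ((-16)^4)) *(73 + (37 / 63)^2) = 99526210235693 / 167772487680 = 593.22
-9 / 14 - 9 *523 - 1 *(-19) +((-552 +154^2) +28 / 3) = 776357 / 42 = 18484.69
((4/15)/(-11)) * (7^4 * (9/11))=-28812/605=-47.62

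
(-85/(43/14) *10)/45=-2380/387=-6.15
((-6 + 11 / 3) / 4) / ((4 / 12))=-7 / 4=-1.75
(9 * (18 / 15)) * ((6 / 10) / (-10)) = -81 / 125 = -0.65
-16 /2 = -8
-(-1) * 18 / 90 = 1 / 5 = 0.20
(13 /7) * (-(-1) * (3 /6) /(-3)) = -13 /42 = -0.31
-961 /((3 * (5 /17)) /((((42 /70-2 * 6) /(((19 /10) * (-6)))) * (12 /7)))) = -65348 /35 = -1867.09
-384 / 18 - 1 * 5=-79 / 3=-26.33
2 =2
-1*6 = -6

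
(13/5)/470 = 13/2350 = 0.01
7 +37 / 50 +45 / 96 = 6567 / 800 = 8.21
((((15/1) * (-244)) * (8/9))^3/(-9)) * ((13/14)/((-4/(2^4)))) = -24172568576000/1701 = -14210798692.53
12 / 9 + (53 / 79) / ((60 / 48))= 2216 / 1185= 1.87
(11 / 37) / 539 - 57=-103340 / 1813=-57.00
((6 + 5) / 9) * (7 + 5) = 44 / 3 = 14.67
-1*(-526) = 526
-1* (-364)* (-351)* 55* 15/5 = -21081060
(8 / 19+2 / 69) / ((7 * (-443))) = -0.00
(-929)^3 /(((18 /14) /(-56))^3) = 48295352809349632 /729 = 66248769285801.96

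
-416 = -416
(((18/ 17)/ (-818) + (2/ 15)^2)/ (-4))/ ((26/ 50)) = -0.01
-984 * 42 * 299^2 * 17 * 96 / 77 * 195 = -167974551912960 / 11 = -15270413810269.09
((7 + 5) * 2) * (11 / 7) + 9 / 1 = 327 / 7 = 46.71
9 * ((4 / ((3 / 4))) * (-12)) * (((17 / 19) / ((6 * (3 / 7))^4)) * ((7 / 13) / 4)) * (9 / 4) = -285719 / 80028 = -3.57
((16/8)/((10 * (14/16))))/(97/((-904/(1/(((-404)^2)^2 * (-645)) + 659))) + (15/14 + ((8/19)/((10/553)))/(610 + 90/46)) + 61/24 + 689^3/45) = 19938700387292490547200/634039113146832479091281931541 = 0.00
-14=-14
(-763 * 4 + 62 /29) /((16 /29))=-44223 /8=-5527.88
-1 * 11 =-11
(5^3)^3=1953125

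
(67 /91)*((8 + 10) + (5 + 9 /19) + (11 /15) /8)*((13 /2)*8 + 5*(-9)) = 121.45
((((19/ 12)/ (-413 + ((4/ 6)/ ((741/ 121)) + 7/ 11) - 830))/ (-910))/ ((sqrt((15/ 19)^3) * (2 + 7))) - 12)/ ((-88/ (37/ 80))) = 111/ 1760 - 253783 * sqrt(285)/ 3674384501760000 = 0.06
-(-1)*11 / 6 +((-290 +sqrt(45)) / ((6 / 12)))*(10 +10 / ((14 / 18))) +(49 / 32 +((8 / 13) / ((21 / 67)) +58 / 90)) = -248061911 / 18720 +960*sqrt(5) / 7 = -12944.51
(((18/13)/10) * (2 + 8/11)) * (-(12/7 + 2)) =-108/77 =-1.40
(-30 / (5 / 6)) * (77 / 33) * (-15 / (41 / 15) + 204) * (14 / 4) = -2392866 / 41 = -58362.59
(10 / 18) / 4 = 0.14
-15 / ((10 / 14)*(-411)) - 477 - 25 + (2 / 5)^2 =-1718627 / 3425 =-501.79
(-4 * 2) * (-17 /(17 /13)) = 104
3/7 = 0.43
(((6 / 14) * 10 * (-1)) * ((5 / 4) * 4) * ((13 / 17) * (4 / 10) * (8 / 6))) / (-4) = 2.18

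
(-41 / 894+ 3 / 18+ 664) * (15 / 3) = 494770 / 149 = 3320.60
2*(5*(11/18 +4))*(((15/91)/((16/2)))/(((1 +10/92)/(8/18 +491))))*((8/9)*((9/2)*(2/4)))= 211087675/250614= 842.28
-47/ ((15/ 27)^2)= -3807/ 25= -152.28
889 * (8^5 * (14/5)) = 407830528/5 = 81566105.60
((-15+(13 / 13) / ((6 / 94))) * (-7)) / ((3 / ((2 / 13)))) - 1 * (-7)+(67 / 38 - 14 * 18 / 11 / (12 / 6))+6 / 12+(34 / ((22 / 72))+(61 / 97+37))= 347420308 / 2371941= 146.47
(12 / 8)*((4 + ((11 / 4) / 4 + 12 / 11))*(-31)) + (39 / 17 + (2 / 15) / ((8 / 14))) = -23891291 / 89760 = -266.17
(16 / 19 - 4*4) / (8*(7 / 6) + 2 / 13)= -5616 / 3515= -1.60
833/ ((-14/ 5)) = -595/ 2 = -297.50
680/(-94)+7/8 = -2391/376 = -6.36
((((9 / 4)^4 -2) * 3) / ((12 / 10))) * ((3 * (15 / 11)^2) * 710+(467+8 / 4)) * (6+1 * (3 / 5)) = 9726773853 / 5632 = 1727055.02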